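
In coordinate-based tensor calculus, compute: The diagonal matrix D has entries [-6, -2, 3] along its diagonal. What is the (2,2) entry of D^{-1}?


For a diagonal matrix, the inverse has entries (D^{-1})_{ii} = 1/d_{ii}.
The diagonal entries are: d_{11} = -6, d_{22} = -2, d_{33} = 3
We need (D^{-1})_{22} = 1/d_{22} = 1/-2 = -1/2

-1/2


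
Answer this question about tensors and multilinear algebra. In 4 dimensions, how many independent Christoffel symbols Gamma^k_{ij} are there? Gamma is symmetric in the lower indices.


Christoffel symbols Gamma^k_{ij} are symmetric in i,j, so there are d * d(d+1)/2 independent symbols.
d = 4
d(d+1)/2 = 4 * 5 / 2 = 10
Total = 4 * 10 = 40

40


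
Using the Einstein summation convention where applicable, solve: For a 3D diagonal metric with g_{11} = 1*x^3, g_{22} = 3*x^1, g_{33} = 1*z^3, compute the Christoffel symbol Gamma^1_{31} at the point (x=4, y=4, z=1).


For a diagonal metric, Gamma^k_{ij} = (1/2) g^{kk} (dg_{ik}/dx_j + dg_{jk}/dx_i - dg_{ij}/dx_k).
The metric is diagonal, so g_{ab} = 0 for a != b.
At the given point: g_{11} = 64, g_{22} = 12, g_{33} = 1
g^{11} = 1/64
dg_{31}/dx_1 = 0 (off-diagonal)
dg_{11}/dx_3 = dg_{11}/dx_3 = 0
dg_{31}/dx_1 = 0 (off-diagonal)
Numerator = 0 + 0 - 0 = 0
Gamma^1_{31} = 0 / (2 * 64) = 0

0


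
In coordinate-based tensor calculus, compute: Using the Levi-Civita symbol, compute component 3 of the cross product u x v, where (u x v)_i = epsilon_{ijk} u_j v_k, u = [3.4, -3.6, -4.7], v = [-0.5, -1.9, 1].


(u x v)_3 = sum_{j,k} epsilon_{3jk} u_j v_k. Only permutations of (1,2,3) contribute; the two non-zero terms are:
eps_{312} u_1 v_2 = 1 * 3.4 * -1.9 = -6.46
eps_{321} u_2 v_1 = -1 * -3.6 * -0.5 = -1.8
(u x v)_3 = -8.26

-8.26


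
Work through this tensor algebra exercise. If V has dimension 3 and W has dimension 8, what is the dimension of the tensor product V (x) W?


The dimension of a tensor product is the product of dimensions.
dim(V) = 3, dim(W) = 8
dim(V (x) W) = 3 * 8 = 24

24


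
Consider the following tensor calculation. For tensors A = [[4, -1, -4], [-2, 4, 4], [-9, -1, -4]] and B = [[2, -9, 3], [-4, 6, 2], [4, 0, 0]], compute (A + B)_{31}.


Tensor addition is component-wise: (A + B)_{ij} = A_{ij} + B_{ij}.
A_{31} = -9
B_{31} = 4
(A + B)_{31} = -9 + 4 = -5

-5


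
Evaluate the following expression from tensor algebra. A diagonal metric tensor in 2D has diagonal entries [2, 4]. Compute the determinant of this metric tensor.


For a diagonal metric, the determinant is the product of diagonal entries.
Diagonal entries: 2, 4
det(g) = 2 * 4 = 8

8


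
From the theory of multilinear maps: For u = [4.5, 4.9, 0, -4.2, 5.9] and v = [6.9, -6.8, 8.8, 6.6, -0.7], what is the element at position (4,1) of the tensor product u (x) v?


The outer product entry T_{ij} = u_i * v_j.
We need i=4, j=1.
u_4 = -4.2, v_1 = 6.9
T_{4,1} = -4.2 * 6.9 = -28.98

-28.98


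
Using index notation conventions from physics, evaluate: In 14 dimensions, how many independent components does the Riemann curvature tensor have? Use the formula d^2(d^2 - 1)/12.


The Riemann tensor in d dimensions has d^2(d^2 - 1)/12 independent components.
d = 14, so d^2 = 196
d^2 - 1 = 195
d^2(d^2 - 1) = 196 * 195 = 38220
Divide by 12: 38220 / 12 = 3185

3185


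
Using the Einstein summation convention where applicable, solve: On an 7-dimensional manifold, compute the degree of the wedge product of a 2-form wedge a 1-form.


The degree of a wedge product is the sum of the degrees of the individual forms.
Degrees: 2, 1
Total degree = 2 + 1 = 3

3


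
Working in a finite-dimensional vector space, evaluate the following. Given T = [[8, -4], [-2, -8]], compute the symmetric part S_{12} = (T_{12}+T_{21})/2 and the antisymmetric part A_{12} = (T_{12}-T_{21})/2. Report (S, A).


T_{12} = -4
T_{21} = -2
S_{12} = (-4 + -2)/2 = -6/2 = -3
A_{12} = (-4 - -2)/2 = -2/2 = -1
Check: S + A = -3 + -1 = -4 = T_{12}.

(-3, -1)


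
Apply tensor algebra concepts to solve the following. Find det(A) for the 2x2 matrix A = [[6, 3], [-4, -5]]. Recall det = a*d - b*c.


For a 2x2 matrix [[a, b], [c, d]], det = a*d - b*c.
a = 6, b = 3, c = -4, d = -5
a*d = 6 * -5 = -30
b*c = 3 * -4 = -12
det = -30 - -12 = -18

-18


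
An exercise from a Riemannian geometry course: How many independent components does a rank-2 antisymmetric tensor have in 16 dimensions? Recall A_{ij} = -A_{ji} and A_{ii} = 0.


An antisymmetric rank-2 tensor satisfies A_{ij} = -A_{ji}, so diagonal entries are zero.
The independent components are the upper-triangular entries: C(n, 2) = n(n-1)/2.
n = 16
C(16, 2) = 16 * 15 / 2 = 240 / 2 = 120

120


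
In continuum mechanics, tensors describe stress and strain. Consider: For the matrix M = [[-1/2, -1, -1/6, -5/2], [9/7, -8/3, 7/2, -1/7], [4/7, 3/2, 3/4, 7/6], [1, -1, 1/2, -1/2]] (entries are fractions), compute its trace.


The trace is the sum of diagonal entries.
Diagonal: M[1,1] = -1/2, M[2,2] = -8/3, M[3,3] = 3/4, M[4,4] = -1/2
Tr(M) = -1/2 + -8/3 + 3/4 + -1/2
Computing step by step:
After adding M[1,1]: -1/2
After adding M[2,2]: -19/6
After adding M[3,3]: -29/12
After adding M[4,4]: -35/12
Tr(M) = -35/12

-35/12


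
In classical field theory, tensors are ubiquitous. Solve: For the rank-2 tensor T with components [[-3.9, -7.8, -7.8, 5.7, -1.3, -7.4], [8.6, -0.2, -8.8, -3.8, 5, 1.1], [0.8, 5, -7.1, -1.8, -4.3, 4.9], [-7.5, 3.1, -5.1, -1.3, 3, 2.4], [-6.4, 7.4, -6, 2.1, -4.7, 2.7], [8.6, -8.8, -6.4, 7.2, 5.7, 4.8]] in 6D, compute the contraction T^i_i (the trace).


The contraction (trace) of a rank-2 tensor is the sum of its diagonal elements.
Diagonal entries: A[1,1] = -3.9, A[2,2] = -0.2, A[3,3] = -7.1, A[4,4] = -1.3, A[5,5] = -4.7, A[6,6] = 4.8
Tr(A) = -3.9 + -0.2 + -7.1 + -1.3 + -4.7 + 4.8 = -12.4

-12.4


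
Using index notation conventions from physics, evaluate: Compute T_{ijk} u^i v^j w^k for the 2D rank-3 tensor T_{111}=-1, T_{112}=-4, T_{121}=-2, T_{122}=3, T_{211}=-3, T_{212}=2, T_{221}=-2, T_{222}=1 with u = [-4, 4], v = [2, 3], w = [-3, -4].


S = sum over i,j,k of T_{ijk} u_i v_j w_k. Expanding all 8 terms:
T_{111}*u_1*v_1*w_1 = -1*-4*2*-3 = -24  (running total: -24)
T_{112}*u_1*v_1*w_2 = -4*-4*2*-4 = -128  (running total: -152)
T_{121}*u_1*v_2*w_1 = -2*-4*3*-3 = -72  (running total: -224)
T_{122}*u_1*v_2*w_2 = 3*-4*3*-4 = 144  (running total: -80)
T_{211}*u_2*v_1*w_1 = -3*4*2*-3 = 72  (running total: -8)
T_{212}*u_2*v_1*w_2 = 2*4*2*-4 = -64  (running total: -72)
T_{221}*u_2*v_2*w_1 = -2*4*3*-3 = 72  (running total: 0)
T_{222}*u_2*v_2*w_2 = 1*4*3*-4 = -48  (running total: -48)
S = -48

-48


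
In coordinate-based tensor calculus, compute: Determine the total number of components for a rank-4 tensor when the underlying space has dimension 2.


The number of components of a rank-r tensor in d dimensions is d^r.
Here d = 2 and r = 4.
2^4 = 16

16


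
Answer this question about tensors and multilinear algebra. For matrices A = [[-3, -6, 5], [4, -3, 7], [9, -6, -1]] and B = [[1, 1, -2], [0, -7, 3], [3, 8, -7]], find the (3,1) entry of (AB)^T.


(AB)^T_{ij} = (AB)_{ji} = sum_k A_{jk} B_{ki}.
For i=3, j=1 we need (AB)_{13}:
A_{11} * B_{13} = -3 * -2 = 6
A_{12} * B_{23} = -6 * 3 = -18
A_{13} * B_{33} = 5 * -7 = -35
Sum = 6 + -18 + -35 = -47

-47


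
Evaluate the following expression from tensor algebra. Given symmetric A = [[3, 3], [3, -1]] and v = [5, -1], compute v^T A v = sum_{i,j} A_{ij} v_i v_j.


First compute Av:
(Av)_1 = 3*5 + 3*-1 = 12
(Av)_2 = 3*5 + -1*-1 = 16
Av = [12, 16]
Then v^T (Av) = 5*12 + -1*16
= 60 + -16 = 44

44


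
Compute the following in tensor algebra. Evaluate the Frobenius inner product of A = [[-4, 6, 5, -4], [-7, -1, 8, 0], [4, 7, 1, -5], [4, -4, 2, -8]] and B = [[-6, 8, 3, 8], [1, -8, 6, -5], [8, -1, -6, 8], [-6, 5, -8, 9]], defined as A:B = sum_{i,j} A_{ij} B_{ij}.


A:B = sum over all i,j of A_{ij} * B_{ij}.
Row 1: -4*-6=24, 6*8=48, 5*3=15, -4*8=-32 => row sum = 55
Row 2: -7*1=-7, -1*-8=8, 8*6=48, 0*-5=0 => row sum = 49
Row 3: 4*8=32, 7*-1=-7, 1*-6=-6, -5*8=-40 => row sum = -21
Row 4: 4*-6=-24, -4*5=-20, 2*-8=-16, -8*9=-72 => row sum = -132
Total = 55 + 49 + -21 + -132 = -49

-49


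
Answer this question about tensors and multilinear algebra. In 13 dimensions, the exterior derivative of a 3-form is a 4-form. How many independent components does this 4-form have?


The exterior derivative of a p-form is a (p+1)-form.
Its number of independent components is C(n, p+1).
n = 13, p+1 = 4
C(13, 4) = 715

715


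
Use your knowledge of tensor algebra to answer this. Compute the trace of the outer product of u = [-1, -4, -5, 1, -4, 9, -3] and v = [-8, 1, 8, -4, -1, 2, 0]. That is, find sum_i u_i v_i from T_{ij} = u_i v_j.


The outer product gives T_{ij} = u_i v_j.
The trace (contraction) is Tr(T) = sum_i T_{ii} = sum_i u_i v_i.
Diagonal entries:
T_{11} = u_1 * v_1 = -1 * -8 = 8
T_{22} = u_2 * v_2 = -4 * 1 = -4
T_{33} = u_3 * v_3 = -5 * 8 = -40
T_{44} = u_4 * v_4 = 1 * -4 = -4
T_{55} = u_5 * v_5 = -4 * -1 = 4
T_{66} = u_6 * v_6 = 9 * 2 = 18
T_{77} = u_7 * v_7 = -3 * 0 = 0
Tr(T) = 8 + -4 + -40 + -4 + 4 + 18 + 0 = -18

-18


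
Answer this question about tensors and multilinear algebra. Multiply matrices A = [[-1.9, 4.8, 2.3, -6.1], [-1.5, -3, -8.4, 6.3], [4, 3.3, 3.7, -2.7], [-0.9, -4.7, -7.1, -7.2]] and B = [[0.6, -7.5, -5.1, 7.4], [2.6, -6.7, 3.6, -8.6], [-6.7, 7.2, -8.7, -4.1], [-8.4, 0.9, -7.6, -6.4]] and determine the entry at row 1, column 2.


(AB)_{ij} = sum_k A_{ik} B_{kj}.
For i=1, j=2:
A_{11} * B_{12} = -1.9 * -7.5 = 14.25
A_{12} * B_{22} = 4.8 * -6.7 = -32.16
A_{13} * B_{32} = 2.3 * 7.2 = 16.56
A_{14} * B_{42} = -6.1 * 0.9 = -5.49
Sum = 14.25 + -32.16 + 16.56 + -5.49 = -6.84

-6.84


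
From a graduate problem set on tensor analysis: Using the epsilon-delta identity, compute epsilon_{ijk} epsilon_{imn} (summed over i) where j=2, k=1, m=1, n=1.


Using the identity: epsilon_{ijk} epsilon_{imn} = delta_{jm} delta_{kn} - delta_{jn} delta_{km}.
delta_{21} = 0
delta_{11} = 1
delta_{21} = 0
delta_{11} = 1
Result = 0 * 1 - 0 * 1 = 0 - 0 = 0

0


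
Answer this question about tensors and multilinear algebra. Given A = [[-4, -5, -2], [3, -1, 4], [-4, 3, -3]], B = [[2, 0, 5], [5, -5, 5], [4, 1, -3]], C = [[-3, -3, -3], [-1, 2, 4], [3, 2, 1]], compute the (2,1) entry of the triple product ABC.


(ABC)_{21} = sum_m (AB)_{2m} C_{m1}. First compute row 2 of AB.
(AB)_{21} = 3*2 + -1*5 + 4*4 = 17
(AB)_{22} = 3*0 + -1*-5 + 4*1 = 9
(AB)_{23} = 3*5 + -1*5 + 4*-3 = -2
Now contract with column 1 of C:
(AB)_{21} * C_{11} = 17 * -3 = -51
(AB)_{22} * C_{21} = 9 * -1 = -9
(AB)_{23} * C_{31} = -2 * 3 = -6
(ABC)_{21} = -51 + -9 + -6 = -66

-66


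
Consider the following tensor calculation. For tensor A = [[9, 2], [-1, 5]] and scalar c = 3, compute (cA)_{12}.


Scalar multiplication: (cA)_{ij} = c * A_{ij}.
c = 3
A_{12} = 2
(cA)_{12} = 3 * 2 = 6

6


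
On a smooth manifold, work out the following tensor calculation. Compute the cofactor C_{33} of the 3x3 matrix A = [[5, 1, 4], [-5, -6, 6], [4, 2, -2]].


To find cofactor C_{33}, delete row 3 and column 3.
The resulting 2x2 submatrix is: [[5, 1], [-5, -6]]
Minor M_{33} = 5*-6 - 1*-5
  = -30 - -5 = -25
Sign = (-1)^(3+3) = (-1)^6 = 1
Cofactor C_{33} = 1 * -25 = -25

-25


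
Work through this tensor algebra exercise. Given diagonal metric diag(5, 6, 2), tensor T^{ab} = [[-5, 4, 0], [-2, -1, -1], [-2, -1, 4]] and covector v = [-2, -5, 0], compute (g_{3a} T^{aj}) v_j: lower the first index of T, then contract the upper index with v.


Step 1: lower the first index. For a diagonal metric, g_{ia} T^{aj} = g_{ii} T^{ij} (no sum on i).
g_{33} = 2
S_3{}^1 = 2 * T^{31} = 2 * -2 = -4
S_3{}^2 = 2 * T^{32} = 2 * -1 = -2
S_3{}^3 = 2 * T^{33} = 2 * 4 = 8
Step 2: contract S_3{}^j with v_j.
S_3{}^1 * v_1 = -4 * -2 = 8
S_3{}^2 * v_2 = -2 * -5 = 10
S_3{}^3 * v_3 = 8 * 0 = 0
Result = 8 + 10 + 0 = 18

18


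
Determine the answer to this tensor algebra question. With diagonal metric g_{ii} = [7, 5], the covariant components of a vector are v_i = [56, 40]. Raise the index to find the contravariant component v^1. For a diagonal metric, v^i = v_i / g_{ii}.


To raise an index with a diagonal metric: v^i = v_i / g_{ii}.
For index 1: v_1 = 56, g_{11} = 7
v^1 = 56 / 7 = 8

8


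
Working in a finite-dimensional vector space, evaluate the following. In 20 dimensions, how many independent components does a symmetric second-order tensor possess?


A symmetric rank-2 tensor in d dimensions has d(d+1)/2 independent components.
d = 20
d(d+1)/2 = 20 * 21 / 2 = 420 / 2 = 210

210


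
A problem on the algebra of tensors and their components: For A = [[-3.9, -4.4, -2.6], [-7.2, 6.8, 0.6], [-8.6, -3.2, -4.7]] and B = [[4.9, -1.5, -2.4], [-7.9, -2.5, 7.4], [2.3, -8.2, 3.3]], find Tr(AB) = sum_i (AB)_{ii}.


Tr(AB) = sum_i (AB)_{ii} where (AB)_{ii} = sum_k A_{ik} B_{ki}.
(AB)_{11} = -3.9*4.9 + -4.4*-7.9 + -2.6*2.3 = 9.67
(AB)_{22} = -7.2*-1.5 + 6.8*-2.5 + 0.6*-8.2 = -11.12
(AB)_{33} = -8.6*-2.4 + -3.2*7.4 + -4.7*3.3 = -18.55
Tr(AB) = 9.67 + -11.12 + -18.55 = -20

-20


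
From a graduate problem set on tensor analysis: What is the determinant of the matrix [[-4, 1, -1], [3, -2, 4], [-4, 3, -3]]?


Expanding along the first row, det(A) = a11*M_11 - a12*M_12 + a13*M_13, where M_1j is the (1,j) minor.
Minor M_11 = -2*-3 - 4*3 = -6
Minor M_12 = 3*-3 - 4*-4 = 7
Minor M_13 = 3*3 - -2*-4 = 1
det = -4*(-6) - 1*(7) + -1*(1)
    = 24 - 7 + -1
    = 16

16


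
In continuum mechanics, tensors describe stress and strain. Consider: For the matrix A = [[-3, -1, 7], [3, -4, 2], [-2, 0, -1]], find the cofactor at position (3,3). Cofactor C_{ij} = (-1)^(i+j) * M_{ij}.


To find cofactor C_{33}, delete row 3 and column 3.
The resulting 2x2 submatrix is: [[-3, -1], [3, -4]]
Minor M_{33} = -3*-4 - -1*3
  = 12 - -3 = 15
Sign = (-1)^(3+3) = (-1)^6 = 1
Cofactor C_{33} = 1 * 15 = 15

15


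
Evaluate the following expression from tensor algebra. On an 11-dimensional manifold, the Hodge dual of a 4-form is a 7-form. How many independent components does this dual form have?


The Hodge dual of a p-form on an n-dimensional manifold is an (n-p)-form.
n = 11, p = 4, so dual degree = 11 - 4 = 7
The number of components is C(n, n-p) = C(11, 7) = 330

330


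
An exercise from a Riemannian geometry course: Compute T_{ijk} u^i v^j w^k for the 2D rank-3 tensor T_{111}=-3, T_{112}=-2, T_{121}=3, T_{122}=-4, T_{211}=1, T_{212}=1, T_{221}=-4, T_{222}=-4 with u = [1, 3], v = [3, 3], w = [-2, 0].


S = sum over i,j,k of T_{ijk} u_i v_j w_k. Expanding all 8 terms:
T_{111}*u_1*v_1*w_1 = -3*1*3*-2 = 18  (running total: 18)
T_{112}*u_1*v_1*w_2 = -2*1*3*0 = 0  (running total: 18)
T_{121}*u_1*v_2*w_1 = 3*1*3*-2 = -18  (running total: 0)
T_{122}*u_1*v_2*w_2 = -4*1*3*0 = 0  (running total: 0)
T_{211}*u_2*v_1*w_1 = 1*3*3*-2 = -18  (running total: -18)
T_{212}*u_2*v_1*w_2 = 1*3*3*0 = 0  (running total: -18)
T_{221}*u_2*v_2*w_1 = -4*3*3*-2 = 72  (running total: 54)
T_{222}*u_2*v_2*w_2 = -4*3*3*0 = 0  (running total: 54)
S = 54

54


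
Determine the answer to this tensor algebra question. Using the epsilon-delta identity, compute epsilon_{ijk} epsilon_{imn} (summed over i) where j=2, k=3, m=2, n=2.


Using the identity: epsilon_{ijk} epsilon_{imn} = delta_{jm} delta_{kn} - delta_{jn} delta_{km}.
delta_{22} = 1
delta_{32} = 0
delta_{22} = 1
delta_{32} = 0
Result = 1 * 0 - 1 * 0 = 0 - 0 = 0

0


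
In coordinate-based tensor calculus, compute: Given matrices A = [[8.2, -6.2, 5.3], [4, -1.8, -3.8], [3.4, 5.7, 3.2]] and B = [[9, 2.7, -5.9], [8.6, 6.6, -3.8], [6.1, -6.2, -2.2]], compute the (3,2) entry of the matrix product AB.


(AB)_{ij} = sum_k A_{ik} B_{kj}.
For i=3, j=2:
A_{31} * B_{12} = 3.4 * 2.7 = 9.18
A_{32} * B_{22} = 5.7 * 6.6 = 37.62
A_{33} * B_{32} = 3.2 * -6.2 = -19.84
Sum = 9.18 + 37.62 + -19.84 = 26.96

26.96


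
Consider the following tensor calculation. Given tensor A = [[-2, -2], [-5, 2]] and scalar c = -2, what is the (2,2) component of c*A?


Scalar multiplication: (cA)_{ij} = c * A_{ij}.
c = -2
A_{22} = 2
(cA)_{22} = -2 * 2 = -4

-4


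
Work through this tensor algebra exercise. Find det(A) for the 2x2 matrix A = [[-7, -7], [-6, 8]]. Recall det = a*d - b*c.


For a 2x2 matrix [[a, b], [c, d]], det = a*d - b*c.
a = -7, b = -7, c = -6, d = 8
a*d = -7 * 8 = -56
b*c = -7 * -6 = 42
det = -56 - 42 = -98

-98


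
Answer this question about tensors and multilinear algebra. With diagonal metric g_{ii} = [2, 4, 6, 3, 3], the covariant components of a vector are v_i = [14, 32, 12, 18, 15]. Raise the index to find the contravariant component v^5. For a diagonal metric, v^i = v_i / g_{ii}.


To raise an index with a diagonal metric: v^i = v_i / g_{ii}.
For index 5: v_5 = 15, g_{55} = 3
v^5 = 15 / 3 = 5

5


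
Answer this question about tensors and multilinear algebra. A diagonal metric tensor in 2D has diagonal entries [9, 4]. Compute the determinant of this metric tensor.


For a diagonal metric, the determinant is the product of diagonal entries.
Diagonal entries: 9, 4
det(g) = 9 * 4 = 36

36


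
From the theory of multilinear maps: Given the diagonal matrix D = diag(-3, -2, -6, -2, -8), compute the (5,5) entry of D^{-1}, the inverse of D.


For a diagonal matrix, the inverse has entries (D^{-1})_{ii} = 1/d_{ii}.
The diagonal entries are: d_{11} = -3, d_{22} = -2, d_{33} = -6, d_{44} = -2, d_{55} = -8
We need (D^{-1})_{55} = 1/d_{55} = 1/-8 = -1/8

-1/8


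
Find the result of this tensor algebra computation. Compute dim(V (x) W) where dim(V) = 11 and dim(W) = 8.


The dimension of a tensor product is the product of dimensions.
dim(V) = 11, dim(W) = 8
dim(V (x) W) = 11 * 8 = 88

88


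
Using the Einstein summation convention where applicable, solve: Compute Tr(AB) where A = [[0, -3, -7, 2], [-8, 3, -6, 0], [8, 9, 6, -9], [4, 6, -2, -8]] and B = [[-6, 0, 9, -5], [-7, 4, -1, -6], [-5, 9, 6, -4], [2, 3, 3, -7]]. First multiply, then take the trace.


Tr(AB) = sum_i (AB)_{ii} where (AB)_{ii} = sum_k A_{ik} B_{ki}.
(AB)_{11} = 0*-6 + -3*-7 + -7*-5 + 2*2 = 60
(AB)_{22} = -8*0 + 3*4 + -6*9 + 0*3 = -42
(AB)_{33} = 8*9 + 9*-1 + 6*6 + -9*3 = 72
(AB)_{44} = 4*-5 + 6*-6 + -2*-4 + -8*-7 = 8
Tr(AB) = 60 + -42 + 72 + 8 = 98

98


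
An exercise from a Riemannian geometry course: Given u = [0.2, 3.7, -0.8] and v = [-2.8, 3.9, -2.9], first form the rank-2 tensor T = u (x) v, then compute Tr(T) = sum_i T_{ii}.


The outer product gives T_{ij} = u_i v_j.
The trace (contraction) is Tr(T) = sum_i T_{ii} = sum_i u_i v_i.
Diagonal entries:
T_{11} = u_1 * v_1 = 0.2 * -2.8 = -0.56
T_{22} = u_2 * v_2 = 3.7 * 3.9 = 14.43
T_{33} = u_3 * v_3 = -0.8 * -2.9 = 2.32
Tr(T) = -0.56 + 14.43 + 2.32 = 16.19

16.19


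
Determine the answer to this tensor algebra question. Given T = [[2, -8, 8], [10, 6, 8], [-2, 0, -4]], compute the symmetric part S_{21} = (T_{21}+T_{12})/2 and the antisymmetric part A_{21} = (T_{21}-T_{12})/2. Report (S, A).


T_{21} = 10
T_{12} = -8
S_{21} = (10 + -8)/2 = 2/2 = 1
A_{21} = (10 - -8)/2 = 18/2 = 9
Check: S + A = 1 + 9 = 10 = T_{21}.

(1, 9)


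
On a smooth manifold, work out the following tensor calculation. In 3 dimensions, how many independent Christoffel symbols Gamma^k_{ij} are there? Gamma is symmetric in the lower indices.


Christoffel symbols Gamma^k_{ij} are symmetric in i,j, so there are d * d(d+1)/2 independent symbols.
d = 3
d(d+1)/2 = 3 * 4 / 2 = 6
Total = 3 * 6 = 18

18


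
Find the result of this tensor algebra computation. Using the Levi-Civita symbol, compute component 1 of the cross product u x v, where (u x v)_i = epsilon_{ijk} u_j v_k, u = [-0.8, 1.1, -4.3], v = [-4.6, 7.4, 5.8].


(u x v)_1 = sum_{j,k} epsilon_{1jk} u_j v_k. Only permutations of (1,2,3) contribute; the two non-zero terms are:
eps_{123} u_2 v_3 = 1 * 1.1 * 5.8 = 6.38
eps_{132} u_3 v_2 = -1 * -4.3 * 7.4 = 31.82
(u x v)_1 = 38.2

38.2


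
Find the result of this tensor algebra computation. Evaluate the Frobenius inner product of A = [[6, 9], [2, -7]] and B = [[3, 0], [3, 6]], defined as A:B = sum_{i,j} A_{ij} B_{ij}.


A:B = sum over all i,j of A_{ij} * B_{ij}.
Row 1: 6*3=18, 9*0=0 => row sum = 18
Row 2: 2*3=6, -7*6=-42 => row sum = -36
Total = 18 + -36 = -18

-18


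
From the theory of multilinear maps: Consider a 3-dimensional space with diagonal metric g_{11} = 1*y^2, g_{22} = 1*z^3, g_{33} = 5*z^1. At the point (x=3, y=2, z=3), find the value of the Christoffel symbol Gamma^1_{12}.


For a diagonal metric, Gamma^k_{ij} = (1/2) g^{kk} (dg_{ik}/dx_j + dg_{jk}/dx_i - dg_{ij}/dx_k).
The metric is diagonal, so g_{ab} = 0 for a != b.
At the given point: g_{11} = 4, g_{22} = 27, g_{33} = 15
g^{11} = 1/4
dg_{11}/dx_2 = dg_{11}/dx_2 = 4
dg_{21}/dx_1 = 0 (off-diagonal)
dg_{12}/dx_1 = 0 (off-diagonal)
Numerator = 4 + 0 - 0 = 4
Gamma^1_{12} = 4 / (2 * 4) = 1/2

1/2


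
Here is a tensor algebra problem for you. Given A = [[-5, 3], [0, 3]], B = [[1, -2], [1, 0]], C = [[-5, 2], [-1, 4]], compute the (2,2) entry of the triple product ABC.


(ABC)_{22} = sum_m (AB)_{2m} C_{m2}. First compute row 2 of AB.
(AB)_{21} = 0*1 + 3*1 = 3
(AB)_{22} = 0*-2 + 3*0 = 0
Now contract with column 2 of C:
(AB)_{21} * C_{12} = 3 * 2 = 6
(AB)_{22} * C_{22} = 0 * 4 = 0
(ABC)_{22} = 6 + 0 = 6

6


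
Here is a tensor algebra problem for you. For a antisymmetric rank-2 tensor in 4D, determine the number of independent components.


A antisymmetric rank-2 tensor in d dimensions has d(d-1)/2 independent components.
d = 4
d(d-1)/2 = 4 * 3 / 2 = 12 / 2 = 6

6


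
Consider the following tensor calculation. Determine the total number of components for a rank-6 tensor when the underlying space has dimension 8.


The number of components of a rank-r tensor in d dimensions is d^r.
Here d = 8 and r = 6.
8^6 = 262144

262144


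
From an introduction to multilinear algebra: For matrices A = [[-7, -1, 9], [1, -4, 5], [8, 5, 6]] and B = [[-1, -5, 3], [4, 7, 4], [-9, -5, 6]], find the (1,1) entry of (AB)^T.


(AB)^T_{ij} = (AB)_{ji} = sum_k A_{jk} B_{ki}.
For i=1, j=1 we need (AB)_{11}:
A_{11} * B_{11} = -7 * -1 = 7
A_{12} * B_{21} = -1 * 4 = -4
A_{13} * B_{31} = 9 * -9 = -81
Sum = 7 + -4 + -81 = -78

-78


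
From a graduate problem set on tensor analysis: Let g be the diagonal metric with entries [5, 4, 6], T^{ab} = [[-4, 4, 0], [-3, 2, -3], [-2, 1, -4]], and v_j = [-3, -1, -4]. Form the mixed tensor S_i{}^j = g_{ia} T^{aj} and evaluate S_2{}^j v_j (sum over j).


Step 1: lower the first index. For a diagonal metric, g_{ia} T^{aj} = g_{ii} T^{ij} (no sum on i).
g_{22} = 4
S_2{}^1 = 4 * T^{21} = 4 * -3 = -12
S_2{}^2 = 4 * T^{22} = 4 * 2 = 8
S_2{}^3 = 4 * T^{23} = 4 * -3 = -12
Step 2: contract S_2{}^j with v_j.
S_2{}^1 * v_1 = -12 * -3 = 36
S_2{}^2 * v_2 = 8 * -1 = -8
S_2{}^3 * v_3 = -12 * -4 = 48
Result = 36 + -8 + 48 = 76

76


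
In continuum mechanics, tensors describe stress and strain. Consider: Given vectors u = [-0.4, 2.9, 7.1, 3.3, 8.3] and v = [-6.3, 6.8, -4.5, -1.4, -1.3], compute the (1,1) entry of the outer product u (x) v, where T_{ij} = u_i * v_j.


The outer product entry T_{ij} = u_i * v_j.
We need i=1, j=1.
u_1 = -0.4, v_1 = -6.3
T_{1,1} = -0.4 * -6.3 = 2.52

2.52


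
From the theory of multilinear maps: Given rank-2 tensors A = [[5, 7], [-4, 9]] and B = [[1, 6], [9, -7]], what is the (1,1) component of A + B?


Tensor addition is component-wise: (A + B)_{ij} = A_{ij} + B_{ij}.
A_{11} = 5
B_{11} = 1
(A + B)_{11} = 5 + 1 = 6

6


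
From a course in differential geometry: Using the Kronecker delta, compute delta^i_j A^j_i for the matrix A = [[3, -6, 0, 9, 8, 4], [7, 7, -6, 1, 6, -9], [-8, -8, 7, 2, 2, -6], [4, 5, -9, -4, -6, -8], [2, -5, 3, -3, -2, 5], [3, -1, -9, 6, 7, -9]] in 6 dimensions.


The contraction (trace) of a rank-2 tensor is the sum of its diagonal elements.
Diagonal entries: A[1,1] = 3, A[2,2] = 7, A[3,3] = 7, A[4,4] = -4, A[5,5] = -2, A[6,6] = -9
Tr(A) = 3 + 7 + 7 + -4 + -2 + -9 = 2

2


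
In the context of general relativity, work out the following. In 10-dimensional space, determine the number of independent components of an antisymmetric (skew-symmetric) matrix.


An antisymmetric rank-2 tensor satisfies A_{ij} = -A_{ji}, so diagonal entries are zero.
The independent components are the upper-triangular entries: C(n, 2) = n(n-1)/2.
n = 10
C(10, 2) = 10 * 9 / 2 = 90 / 2 = 45

45


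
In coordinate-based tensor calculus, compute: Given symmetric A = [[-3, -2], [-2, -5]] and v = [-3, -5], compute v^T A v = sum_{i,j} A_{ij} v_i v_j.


First compute Av:
(Av)_1 = -3*-3 + -2*-5 = 19
(Av)_2 = -2*-3 + -5*-5 = 31
Av = [19, 31]
Then v^T (Av) = -3*19 + -5*31
= -57 + -155 = -212

-212


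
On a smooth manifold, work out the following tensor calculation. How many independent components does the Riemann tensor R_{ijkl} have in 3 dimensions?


The Riemann tensor in d dimensions has d^2(d^2 - 1)/12 independent components.
d = 3, so d^2 = 9
d^2 - 1 = 8
d^2(d^2 - 1) = 9 * 8 = 72
Divide by 12: 72 / 12 = 6

6


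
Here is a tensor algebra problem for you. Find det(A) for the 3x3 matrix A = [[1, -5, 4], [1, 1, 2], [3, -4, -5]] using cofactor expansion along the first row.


Expanding along the first row, det(A) = a11*M_11 - a12*M_12 + a13*M_13, where M_1j is the (1,j) minor.
Minor M_11 = 1*-5 - 2*-4 = 3
Minor M_12 = 1*-5 - 2*3 = -11
Minor M_13 = 1*-4 - 1*3 = -7
det = 1*(3) - -5*(-11) + 4*(-7)
    = 3 - 55 + -28
    = -80

-80


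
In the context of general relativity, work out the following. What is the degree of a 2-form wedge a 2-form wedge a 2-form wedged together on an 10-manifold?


The degree of a wedge product is the sum of the degrees of the individual forms.
Degrees: 2, 2, 2
Total degree = 2 + 2 + 2 = 6

6


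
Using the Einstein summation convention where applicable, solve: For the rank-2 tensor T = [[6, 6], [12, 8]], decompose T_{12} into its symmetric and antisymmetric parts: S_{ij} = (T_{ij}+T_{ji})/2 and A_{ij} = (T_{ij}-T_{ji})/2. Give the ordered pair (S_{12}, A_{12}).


T_{12} = 6
T_{21} = 12
S_{12} = (6 + 12)/2 = 18/2 = 9
A_{12} = (6 - 12)/2 = -6/2 = -3
Check: S + A = 9 + -3 = 6 = T_{12}.

(9, -3)


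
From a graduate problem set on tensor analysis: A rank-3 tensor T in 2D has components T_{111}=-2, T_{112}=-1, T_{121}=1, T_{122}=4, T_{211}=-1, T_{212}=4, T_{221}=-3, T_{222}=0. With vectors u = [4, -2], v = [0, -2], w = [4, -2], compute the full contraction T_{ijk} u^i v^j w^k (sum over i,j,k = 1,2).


S = sum over i,j,k of T_{ijk} u_i v_j w_k. Expanding all 8 terms:
T_{111}*u_1*v_1*w_1 = -2*4*0*4 = 0  (running total: 0)
T_{112}*u_1*v_1*w_2 = -1*4*0*-2 = 0  (running total: 0)
T_{121}*u_1*v_2*w_1 = 1*4*-2*4 = -32  (running total: -32)
T_{122}*u_1*v_2*w_2 = 4*4*-2*-2 = 64  (running total: 32)
T_{211}*u_2*v_1*w_1 = -1*-2*0*4 = 0  (running total: 32)
T_{212}*u_2*v_1*w_2 = 4*-2*0*-2 = 0  (running total: 32)
T_{221}*u_2*v_2*w_1 = -3*-2*-2*4 = -48  (running total: -16)
T_{222}*u_2*v_2*w_2 = 0*-2*-2*-2 = 0  (running total: -16)
S = -16

-16


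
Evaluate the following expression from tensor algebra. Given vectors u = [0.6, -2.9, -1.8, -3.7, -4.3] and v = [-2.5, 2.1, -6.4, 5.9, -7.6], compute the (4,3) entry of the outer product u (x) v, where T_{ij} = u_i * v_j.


The outer product entry T_{ij} = u_i * v_j.
We need i=4, j=3.
u_4 = -3.7, v_3 = -6.4
T_{4,3} = -3.7 * -6.4 = 23.68

23.68


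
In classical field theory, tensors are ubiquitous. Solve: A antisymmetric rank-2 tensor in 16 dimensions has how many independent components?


A antisymmetric rank-2 tensor in d dimensions has d(d-1)/2 independent components.
d = 16
d(d-1)/2 = 16 * 15 / 2 = 240 / 2 = 120

120


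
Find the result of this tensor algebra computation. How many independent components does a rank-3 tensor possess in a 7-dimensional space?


The number of components of a rank-r tensor in d dimensions is d^r.
Here d = 7 and r = 3.
7^3 = 343

343


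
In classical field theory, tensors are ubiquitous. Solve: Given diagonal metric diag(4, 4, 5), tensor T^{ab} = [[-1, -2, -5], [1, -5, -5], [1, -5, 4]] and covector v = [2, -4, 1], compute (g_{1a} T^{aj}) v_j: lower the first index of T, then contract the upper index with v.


Step 1: lower the first index. For a diagonal metric, g_{ia} T^{aj} = g_{ii} T^{ij} (no sum on i).
g_{11} = 4
S_1{}^1 = 4 * T^{11} = 4 * -1 = -4
S_1{}^2 = 4 * T^{12} = 4 * -2 = -8
S_1{}^3 = 4 * T^{13} = 4 * -5 = -20
Step 2: contract S_1{}^j with v_j.
S_1{}^1 * v_1 = -4 * 2 = -8
S_1{}^2 * v_2 = -8 * -4 = 32
S_1{}^3 * v_3 = -20 * 1 = -20
Result = -8 + 32 + -20 = 4

4


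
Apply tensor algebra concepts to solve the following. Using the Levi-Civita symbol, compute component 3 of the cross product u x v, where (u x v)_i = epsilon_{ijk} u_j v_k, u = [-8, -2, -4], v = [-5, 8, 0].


(u x v)_3 = sum_{j,k} epsilon_{3jk} u_j v_k. Only permutations of (1,2,3) contribute; the two non-zero terms are:
eps_{312} u_1 v_2 = 1 * -8 * 8 = -64
eps_{321} u_2 v_1 = -1 * -2 * -5 = -10
(u x v)_3 = -74

-74


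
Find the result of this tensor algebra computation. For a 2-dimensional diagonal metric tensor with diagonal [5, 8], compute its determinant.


For a diagonal metric, the determinant is the product of diagonal entries.
Diagonal entries: 5, 8
det(g) = 5 * 8 = 40

40


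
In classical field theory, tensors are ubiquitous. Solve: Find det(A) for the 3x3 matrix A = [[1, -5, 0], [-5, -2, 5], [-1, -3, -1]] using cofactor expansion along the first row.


Expanding along the first row, det(A) = a11*M_11 - a12*M_12 + a13*M_13, where M_1j is the (1,j) minor.
Minor M_11 = -2*-1 - 5*-3 = 17
Minor M_12 = -5*-1 - 5*-1 = 10
Minor M_13 = -5*-3 - -2*-1 = 13
det = 1*(17) - -5*(10) + 0*(13)
    = 17 - -50 + 0
    = 67

67


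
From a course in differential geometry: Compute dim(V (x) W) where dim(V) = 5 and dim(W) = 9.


The dimension of a tensor product is the product of dimensions.
dim(V) = 5, dim(W) = 9
dim(V (x) W) = 5 * 9 = 45

45


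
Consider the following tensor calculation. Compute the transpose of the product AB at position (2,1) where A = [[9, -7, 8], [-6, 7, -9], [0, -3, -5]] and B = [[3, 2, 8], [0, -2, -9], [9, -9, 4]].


(AB)^T_{ij} = (AB)_{ji} = sum_k A_{jk} B_{ki}.
For i=2, j=1 we need (AB)_{12}:
A_{11} * B_{12} = 9 * 2 = 18
A_{12} * B_{22} = -7 * -2 = 14
A_{13} * B_{32} = 8 * -9 = -72
Sum = 18 + 14 + -72 = -40

-40


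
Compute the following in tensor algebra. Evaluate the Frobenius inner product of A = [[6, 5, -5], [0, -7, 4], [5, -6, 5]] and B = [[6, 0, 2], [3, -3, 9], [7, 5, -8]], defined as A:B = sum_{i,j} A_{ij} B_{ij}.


A:B = sum over all i,j of A_{ij} * B_{ij}.
Row 1: 6*6=36, 5*0=0, -5*2=-10 => row sum = 26
Row 2: 0*3=0, -7*-3=21, 4*9=36 => row sum = 57
Row 3: 5*7=35, -6*5=-30, 5*-8=-40 => row sum = -35
Total = 26 + 57 + -35 = 48

48


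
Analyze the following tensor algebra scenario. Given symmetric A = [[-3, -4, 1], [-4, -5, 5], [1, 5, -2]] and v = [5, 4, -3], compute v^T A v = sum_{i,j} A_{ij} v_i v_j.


First compute Av:
(Av)_1 = -3*5 + -4*4 + 1*-3 = -34
(Av)_2 = -4*5 + -5*4 + 5*-3 = -55
(Av)_3 = 1*5 + 5*4 + -2*-3 = 31
Av = [-34, -55, 31]
Then v^T (Av) = 5*-34 + 4*-55 + -3*31
= -170 + -220 + -93 = -483

-483


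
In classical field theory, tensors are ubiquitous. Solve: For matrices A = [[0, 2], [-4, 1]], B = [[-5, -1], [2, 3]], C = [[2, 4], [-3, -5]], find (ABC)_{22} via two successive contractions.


(ABC)_{22} = sum_m (AB)_{2m} C_{m2}. First compute row 2 of AB.
(AB)_{21} = -4*-5 + 1*2 = 22
(AB)_{22} = -4*-1 + 1*3 = 7
Now contract with column 2 of C:
(AB)_{21} * C_{12} = 22 * 4 = 88
(AB)_{22} * C_{22} = 7 * -5 = -35
(ABC)_{22} = 88 + -35 = 53

53


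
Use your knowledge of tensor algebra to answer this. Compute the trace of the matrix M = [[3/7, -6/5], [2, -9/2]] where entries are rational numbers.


The trace is the sum of diagonal entries.
Diagonal: M[1,1] = 3/7, M[2,2] = -9/2
Tr(M) = 3/7 + -9/2
Computing step by step:
After adding M[1,1]: 3/7
After adding M[2,2]: -57/14
Tr(M) = -57/14

-57/14


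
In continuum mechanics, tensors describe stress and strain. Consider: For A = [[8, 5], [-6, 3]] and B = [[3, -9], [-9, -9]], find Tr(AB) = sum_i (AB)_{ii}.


Tr(AB) = sum_i (AB)_{ii} where (AB)_{ii} = sum_k A_{ik} B_{ki}.
(AB)_{11} = 8*3 + 5*-9 = -21
(AB)_{22} = -6*-9 + 3*-9 = 27
Tr(AB) = -21 + 27 = 6

6


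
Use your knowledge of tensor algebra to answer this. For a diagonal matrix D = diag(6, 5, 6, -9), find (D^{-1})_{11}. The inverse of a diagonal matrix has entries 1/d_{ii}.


For a diagonal matrix, the inverse has entries (D^{-1})_{ii} = 1/d_{ii}.
The diagonal entries are: d_{11} = 6, d_{22} = 5, d_{33} = 6, d_{44} = -9
We need (D^{-1})_{11} = 1/d_{11} = 1/6 = 1/6

1/6


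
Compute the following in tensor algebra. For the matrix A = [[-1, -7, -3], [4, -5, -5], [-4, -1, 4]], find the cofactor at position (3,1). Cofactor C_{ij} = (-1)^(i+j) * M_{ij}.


To find cofactor C_{31}, delete row 3 and column 1.
The resulting 2x2 submatrix is: [[-7, -3], [-5, -5]]
Minor M_{31} = -7*-5 - -3*-5
  = 35 - 15 = 20
Sign = (-1)^(3+1) = (-1)^4 = 1
Cofactor C_{31} = 1 * 20 = 20

20


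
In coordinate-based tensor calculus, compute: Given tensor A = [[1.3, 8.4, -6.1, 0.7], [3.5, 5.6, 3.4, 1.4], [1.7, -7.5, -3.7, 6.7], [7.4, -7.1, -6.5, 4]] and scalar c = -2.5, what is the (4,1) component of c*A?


Scalar multiplication: (cA)_{ij} = c * A_{ij}.
c = -2.5
A_{41} = 7.4
(cA)_{41} = -2.5 * 7.4 = -18.5

-18.5


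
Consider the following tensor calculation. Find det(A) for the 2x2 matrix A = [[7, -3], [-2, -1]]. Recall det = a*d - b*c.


For a 2x2 matrix [[a, b], [c, d]], det = a*d - b*c.
a = 7, b = -3, c = -2, d = -1
a*d = 7 * -1 = -7
b*c = -3 * -2 = 6
det = -7 - 6 = -13

-13


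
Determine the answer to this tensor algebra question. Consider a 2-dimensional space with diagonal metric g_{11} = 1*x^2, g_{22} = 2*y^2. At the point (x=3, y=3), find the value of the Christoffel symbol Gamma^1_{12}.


For a diagonal metric, Gamma^k_{ij} = (1/2) g^{kk} (dg_{ik}/dx_j + dg_{jk}/dx_i - dg_{ij}/dx_k).
The metric is diagonal, so g_{ab} = 0 for a != b.
At the given point: g_{11} = 9, g_{22} = 18
g^{11} = 1/9
dg_{11}/dx_2 = dg_{11}/dx_2 = 0
dg_{21}/dx_1 = 0 (off-diagonal)
dg_{12}/dx_1 = 0 (off-diagonal)
Numerator = 0 + 0 - 0 = 0
Gamma^1_{12} = 0 / (2 * 9) = 0

0


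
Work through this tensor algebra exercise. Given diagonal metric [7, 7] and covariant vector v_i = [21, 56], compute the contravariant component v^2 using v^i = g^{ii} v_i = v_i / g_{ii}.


To raise an index with a diagonal metric: v^i = v_i / g_{ii}.
For index 2: v_2 = 56, g_{22} = 7
v^2 = 56 / 7 = 8

8


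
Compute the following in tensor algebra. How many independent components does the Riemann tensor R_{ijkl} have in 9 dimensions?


The Riemann tensor in d dimensions has d^2(d^2 - 1)/12 independent components.
d = 9, so d^2 = 81
d^2 - 1 = 80
d^2(d^2 - 1) = 81 * 80 = 6480
Divide by 12: 6480 / 12 = 540

540


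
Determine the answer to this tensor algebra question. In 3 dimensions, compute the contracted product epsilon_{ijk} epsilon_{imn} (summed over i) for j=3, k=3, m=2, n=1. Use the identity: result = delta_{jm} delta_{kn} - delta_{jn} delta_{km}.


Using the identity: epsilon_{ijk} epsilon_{imn} = delta_{jm} delta_{kn} - delta_{jn} delta_{km}.
delta_{32} = 0
delta_{31} = 0
delta_{31} = 0
delta_{32} = 0
Result = 0 * 0 - 0 * 0 = 0 - 0 = 0

0


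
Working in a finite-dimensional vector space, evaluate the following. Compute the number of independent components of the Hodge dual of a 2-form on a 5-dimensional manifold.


The Hodge dual of a p-form on an n-dimensional manifold is an (n-p)-form.
n = 5, p = 2, so dual degree = 5 - 2 = 3
The number of components is C(n, n-p) = C(5, 3) = 10

10


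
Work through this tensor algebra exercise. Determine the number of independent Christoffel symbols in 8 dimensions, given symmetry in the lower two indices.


Christoffel symbols Gamma^k_{ij} are symmetric in i,j, so there are d * d(d+1)/2 independent symbols.
d = 8
d(d+1)/2 = 8 * 9 / 2 = 36
Total = 8 * 36 = 288

288


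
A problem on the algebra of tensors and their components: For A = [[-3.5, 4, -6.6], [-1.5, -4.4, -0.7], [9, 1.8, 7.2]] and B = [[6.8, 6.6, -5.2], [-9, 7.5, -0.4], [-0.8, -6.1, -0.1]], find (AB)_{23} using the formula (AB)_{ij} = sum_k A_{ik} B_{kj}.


(AB)_{ij} = sum_k A_{ik} B_{kj}.
For i=2, j=3:
A_{21} * B_{13} = -1.5 * -5.2 = 7.8
A_{22} * B_{23} = -4.4 * -0.4 = 1.76
A_{23} * B_{33} = -0.7 * -0.1 = 0.07
Sum = 7.8 + 1.76 + 0.07 = 9.63

9.63


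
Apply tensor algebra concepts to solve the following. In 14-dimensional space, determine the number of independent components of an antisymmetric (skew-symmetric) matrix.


An antisymmetric rank-2 tensor satisfies A_{ij} = -A_{ji}, so diagonal entries are zero.
The independent components are the upper-triangular entries: C(n, 2) = n(n-1)/2.
n = 14
C(14, 2) = 14 * 13 / 2 = 182 / 2 = 91

91


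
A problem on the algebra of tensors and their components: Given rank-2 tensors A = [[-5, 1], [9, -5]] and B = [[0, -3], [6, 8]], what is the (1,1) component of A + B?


Tensor addition is component-wise: (A + B)_{ij} = A_{ij} + B_{ij}.
A_{11} = -5
B_{11} = 0
(A + B)_{11} = -5 + 0 = -5

-5


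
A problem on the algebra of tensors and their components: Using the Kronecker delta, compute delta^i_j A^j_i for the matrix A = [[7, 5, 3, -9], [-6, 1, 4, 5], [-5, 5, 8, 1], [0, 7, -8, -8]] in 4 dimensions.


The contraction (trace) of a rank-2 tensor is the sum of its diagonal elements.
Diagonal entries: A[1,1] = 7, A[2,2] = 1, A[3,3] = 8, A[4,4] = -8
Tr(A) = 7 + 1 + 8 + -8 = 8

8


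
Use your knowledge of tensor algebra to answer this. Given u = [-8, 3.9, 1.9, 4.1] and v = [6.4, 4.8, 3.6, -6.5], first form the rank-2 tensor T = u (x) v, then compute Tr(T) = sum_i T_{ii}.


The outer product gives T_{ij} = u_i v_j.
The trace (contraction) is Tr(T) = sum_i T_{ii} = sum_i u_i v_i.
Diagonal entries:
T_{11} = u_1 * v_1 = -8 * 6.4 = -51.2
T_{22} = u_2 * v_2 = 3.9 * 4.8 = 18.72
T_{33} = u_3 * v_3 = 1.9 * 3.6 = 6.84
T_{44} = u_4 * v_4 = 4.1 * -6.5 = -26.65
Tr(T) = -51.2 + 18.72 + 6.84 + -26.65 = -52.29

-52.29


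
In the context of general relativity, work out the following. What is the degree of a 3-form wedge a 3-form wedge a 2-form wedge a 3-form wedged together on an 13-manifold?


The degree of a wedge product is the sum of the degrees of the individual forms.
Degrees: 3, 3, 2, 3
Total degree = 3 + 3 + 2 + 3 = 11

11


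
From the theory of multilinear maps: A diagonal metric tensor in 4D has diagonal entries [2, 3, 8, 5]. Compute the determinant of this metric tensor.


For a diagonal metric, the determinant is the product of diagonal entries.
Diagonal entries: 2, 3, 8, 5
det(g) = 2 * 3 * 8 * 5 = 240

240


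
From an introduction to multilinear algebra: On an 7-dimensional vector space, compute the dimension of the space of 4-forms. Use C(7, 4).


The dimension of the space of p-forms on an n-dimensional space is C(n, p).
n = 7, p = 4
C(7, 4) = 7! / (4! * 3!) = 35

35


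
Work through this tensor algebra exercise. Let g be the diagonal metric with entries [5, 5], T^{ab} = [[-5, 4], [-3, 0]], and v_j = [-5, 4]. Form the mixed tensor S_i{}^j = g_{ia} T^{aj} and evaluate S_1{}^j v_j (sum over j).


Step 1: lower the first index. For a diagonal metric, g_{ia} T^{aj} = g_{ii} T^{ij} (no sum on i).
g_{11} = 5
S_1{}^1 = 5 * T^{11} = 5 * -5 = -25
S_1{}^2 = 5 * T^{12} = 5 * 4 = 20
Step 2: contract S_1{}^j with v_j.
S_1{}^1 * v_1 = -25 * -5 = 125
S_1{}^2 * v_2 = 20 * 4 = 80
Result = 125 + 80 = 205

205


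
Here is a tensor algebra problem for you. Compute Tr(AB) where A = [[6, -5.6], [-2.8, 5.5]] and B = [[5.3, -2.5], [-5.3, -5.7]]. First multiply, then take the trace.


Tr(AB) = sum_i (AB)_{ii} where (AB)_{ii} = sum_k A_{ik} B_{ki}.
(AB)_{11} = 6*5.3 + -5.6*-5.3 = 61.48
(AB)_{22} = -2.8*-2.5 + 5.5*-5.7 = -24.35
Tr(AB) = 61.48 + -24.35 = 37.13

37.13


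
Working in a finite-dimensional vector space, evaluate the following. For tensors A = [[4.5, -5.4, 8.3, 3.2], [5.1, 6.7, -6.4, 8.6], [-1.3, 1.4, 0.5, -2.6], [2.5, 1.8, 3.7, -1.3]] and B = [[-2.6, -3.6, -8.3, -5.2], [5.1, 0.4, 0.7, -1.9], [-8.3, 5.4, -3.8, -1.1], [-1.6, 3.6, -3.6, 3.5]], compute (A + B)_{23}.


Tensor addition is component-wise: (A + B)_{ij} = A_{ij} + B_{ij}.
A_{23} = -6.4
B_{23} = 0.7
(A + B)_{23} = -6.4 + 0.7 = -5.7

-5.7
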